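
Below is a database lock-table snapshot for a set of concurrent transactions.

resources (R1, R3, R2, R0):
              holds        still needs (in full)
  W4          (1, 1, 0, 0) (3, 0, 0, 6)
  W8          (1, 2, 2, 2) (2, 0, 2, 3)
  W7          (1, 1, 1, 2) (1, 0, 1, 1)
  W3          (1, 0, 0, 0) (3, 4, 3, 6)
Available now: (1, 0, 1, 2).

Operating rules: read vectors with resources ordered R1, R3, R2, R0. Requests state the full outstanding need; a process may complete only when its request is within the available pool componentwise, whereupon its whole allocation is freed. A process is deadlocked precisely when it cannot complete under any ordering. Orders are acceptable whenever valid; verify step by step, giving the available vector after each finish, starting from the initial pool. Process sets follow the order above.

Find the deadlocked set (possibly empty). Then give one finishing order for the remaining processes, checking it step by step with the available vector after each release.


No process is deadlocked.
Key observation: W7 can run right away; the returned allocation unlocks the remaining processes in turn.
One completion order for the rest: W7, W8, W4, W3. Check, step by step:
  pool = (1, 0, 1, 2)
  W7 needs (1, 0, 1, 1) <= (1, 0, 1, 2) -> finishes; pool += (1, 1, 1, 2) = (2, 1, 2, 4)
  W8 needs (2, 0, 2, 3) <= (2, 1, 2, 4) -> finishes; pool += (1, 2, 2, 2) = (3, 3, 4, 6)
  W4 needs (3, 0, 0, 6) <= (3, 3, 4, 6) -> finishes; pool += (1, 1, 0, 0) = (4, 4, 4, 6)
  W3 needs (3, 4, 3, 6) <= (4, 4, 4, 6) -> finishes; pool += (1, 0, 0, 0) = (5, 4, 4, 6)


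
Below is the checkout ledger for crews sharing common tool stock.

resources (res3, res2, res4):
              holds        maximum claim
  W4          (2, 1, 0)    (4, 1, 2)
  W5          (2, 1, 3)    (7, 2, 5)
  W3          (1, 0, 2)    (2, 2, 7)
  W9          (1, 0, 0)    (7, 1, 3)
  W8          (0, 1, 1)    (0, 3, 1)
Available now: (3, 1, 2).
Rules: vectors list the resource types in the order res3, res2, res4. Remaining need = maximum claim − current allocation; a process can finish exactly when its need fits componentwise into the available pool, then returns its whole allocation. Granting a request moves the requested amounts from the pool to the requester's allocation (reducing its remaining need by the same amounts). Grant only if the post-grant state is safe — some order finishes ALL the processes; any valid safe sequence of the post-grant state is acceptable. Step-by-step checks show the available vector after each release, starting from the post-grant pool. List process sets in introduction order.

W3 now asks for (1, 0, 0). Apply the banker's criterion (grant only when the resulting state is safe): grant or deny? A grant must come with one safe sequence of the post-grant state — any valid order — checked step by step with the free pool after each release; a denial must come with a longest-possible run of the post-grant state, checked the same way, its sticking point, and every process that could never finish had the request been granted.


DENY: after the grant no complete ordering would exist.
Key observation: after W4, W8 the pool peaks at (4, 3, 3), and each blocked process is short somewhere: W5 on res3; W3 on res4; W9 on res3.
After a pretend grant, a maximal execution: W4, W8 — then nothing else fits. Walking it through:
  pool = (2, 1, 2)
  W4 needs (2, 0, 2) <= (2, 1, 2) -> finishes; pool += (2, 1, 0) = (4, 2, 2)
  W8 needs (0, 2, 0) <= (4, 2, 2) -> finishes; pool += (0, 1, 1) = (4, 3, 3)
  W5 cannot run: need (5, 1, 2) vs free (4, 3, 3) (insufficient res3)
  W3 cannot run: need (0, 2, 5) vs free (4, 3, 3) (insufficient res4)
  W9 cannot run: need (6, 1, 3) vs free (4, 3, 3) (insufficient res3)
Had the request been granted, W5, W3 and W9 could never finish.


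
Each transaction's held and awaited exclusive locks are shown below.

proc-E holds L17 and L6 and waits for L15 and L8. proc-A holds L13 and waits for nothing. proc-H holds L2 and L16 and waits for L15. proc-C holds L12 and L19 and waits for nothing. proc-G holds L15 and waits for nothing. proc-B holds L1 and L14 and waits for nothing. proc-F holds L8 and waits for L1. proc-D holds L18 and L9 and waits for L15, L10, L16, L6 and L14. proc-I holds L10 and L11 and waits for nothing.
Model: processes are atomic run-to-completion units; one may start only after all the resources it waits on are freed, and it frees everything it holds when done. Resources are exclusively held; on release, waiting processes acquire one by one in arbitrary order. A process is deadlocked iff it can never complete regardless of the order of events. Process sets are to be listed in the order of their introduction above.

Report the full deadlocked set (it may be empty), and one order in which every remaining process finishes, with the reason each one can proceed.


Nothing here is deadlocked.
Key observation: the wait graph is acyclic; completion cascades from the unblocked processes through everyone else.
A valid finishing order for the others: proc-C, proc-B, proc-A, proc-F, proc-G, proc-I, proc-E, proc-H, proc-D.
Verifying each step:
  run proc-C (it waits on nothing); releases L12 and L19
  run proc-B (it waits on nothing); releases L1 and L14
  run proc-A (it waits on nothing); releases L13
  proc-F waits on L1 — all released -> runs and releases L8
  run proc-G (it waits on nothing); releases L15
  run proc-I (it waits on nothing); releases L10 and L11
  proc-E waits on L15 and L8 — all released -> runs and releases L17 and L6
  proc-H waits on L15 — all released -> runs and releases L2 and L16
  proc-D waits on L15, L10, L16, L6 and L14 — all released -> runs and releases L18 and L9


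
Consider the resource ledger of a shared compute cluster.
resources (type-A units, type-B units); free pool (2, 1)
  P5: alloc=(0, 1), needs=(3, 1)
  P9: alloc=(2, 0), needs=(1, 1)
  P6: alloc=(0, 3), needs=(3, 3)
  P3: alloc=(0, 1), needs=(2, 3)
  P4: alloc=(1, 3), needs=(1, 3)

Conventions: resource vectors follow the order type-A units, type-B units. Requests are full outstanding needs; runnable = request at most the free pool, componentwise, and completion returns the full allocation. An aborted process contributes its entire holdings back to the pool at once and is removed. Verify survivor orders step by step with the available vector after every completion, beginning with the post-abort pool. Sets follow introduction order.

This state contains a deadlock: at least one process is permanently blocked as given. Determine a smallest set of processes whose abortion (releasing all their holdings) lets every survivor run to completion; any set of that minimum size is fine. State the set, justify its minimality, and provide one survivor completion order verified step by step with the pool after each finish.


Abort P3.
Key observation: P4 had no path to completion before; after the abort of P3 ((0, 1) returned), step 3 is where it fits.
No smaller set exists: with zero aborts the deadlock remains.
The survivors complete as P9, P5, P4, P6. Check, step by step (starting from the post-abort pool):
  pool = (2, 2)
  P9: need (1, 1) fits (2, 2); releases (2, 0), pool now (4, 2)
  P5: need (3, 1) fits (4, 2); releases (0, 1), pool now (4, 3)
  P4: need (1, 3) fits (4, 3); releases (1, 3), pool now (5, 6)
  P6: need (3, 3) fits (5, 6); releases (0, 3), pool now (5, 9)


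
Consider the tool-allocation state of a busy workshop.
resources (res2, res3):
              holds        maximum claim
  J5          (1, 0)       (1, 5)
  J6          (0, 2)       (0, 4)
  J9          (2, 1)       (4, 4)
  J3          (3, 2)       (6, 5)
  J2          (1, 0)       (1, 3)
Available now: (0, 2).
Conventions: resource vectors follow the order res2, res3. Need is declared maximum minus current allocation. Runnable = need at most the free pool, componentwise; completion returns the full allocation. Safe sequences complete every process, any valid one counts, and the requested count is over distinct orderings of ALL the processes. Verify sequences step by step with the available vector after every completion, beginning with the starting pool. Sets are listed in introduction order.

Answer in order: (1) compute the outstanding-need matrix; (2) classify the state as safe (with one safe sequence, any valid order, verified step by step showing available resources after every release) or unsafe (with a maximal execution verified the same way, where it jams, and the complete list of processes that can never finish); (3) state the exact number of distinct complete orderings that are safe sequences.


(1) Need matrix, components ordered res2, res3:
  J5: (0, 5)
  J6: (0, 2)
  J9: (2, 3)
  J3: (3, 3)
  J2: (0, 3)
(2) UNSAFE.
Key observation: after J6, J2 the pool peaks at (1, 4), and each blocked process is short somewhere: J5 on res3; J9 on res2; J3 on res2.
A maximal execution: J6, J2 — then nothing else fits. Verifying each step:
  pool = (0, 2)
  J6 needs (0, 2) <= (0, 2) -> finishes; pool += (0, 2) = (0, 4)
  J2 needs (0, 3) <= (0, 4) -> finishes; pool += (1, 0) = (1, 4)
  J5 still needs (0, 5) but only (1, 4) is free — short on res3
  J9 still needs (2, 3) but only (1, 4) is free — short on res2
  J3 still needs (3, 3) but only (1, 4) is free — short on res2
Processes that can never finish: J5, J9 and J3.
(3) Exactly 0 of the possible complete orderings are safe sequences.


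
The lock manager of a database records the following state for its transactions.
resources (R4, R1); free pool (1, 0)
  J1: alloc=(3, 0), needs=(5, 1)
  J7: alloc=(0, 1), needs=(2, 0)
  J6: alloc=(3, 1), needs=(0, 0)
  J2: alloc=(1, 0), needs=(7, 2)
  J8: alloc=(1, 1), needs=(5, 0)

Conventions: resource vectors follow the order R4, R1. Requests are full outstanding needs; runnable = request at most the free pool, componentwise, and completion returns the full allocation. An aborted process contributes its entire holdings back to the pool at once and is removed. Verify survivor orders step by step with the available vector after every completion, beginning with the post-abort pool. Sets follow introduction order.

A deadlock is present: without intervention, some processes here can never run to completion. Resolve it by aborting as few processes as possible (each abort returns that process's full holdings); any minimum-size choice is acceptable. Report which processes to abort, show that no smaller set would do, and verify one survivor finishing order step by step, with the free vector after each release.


The answer: abort J2.
Key observation: before aborting J2, J1 was permanently blocked — no order could ever run it; afterwards it completes at step 3.
Why nothing smaller works: aborting no one leaves the state deadlocked as given.
Survivors finish in the order: J7, J6, J1, J8. Check, step by step (pool after the aborts first):
  pool = (2, 0)
  J7: need (2, 0) fits (2, 0); releases (0, 1), pool now (2, 1)
  J6: need (0, 0) fits (2, 1); releases (3, 1), pool now (5, 2)
  J1: need (5, 1) fits (5, 2); releases (3, 0), pool now (8, 2)
  J8: need (5, 0) fits (8, 2); releases (1, 1), pool now (9, 3)


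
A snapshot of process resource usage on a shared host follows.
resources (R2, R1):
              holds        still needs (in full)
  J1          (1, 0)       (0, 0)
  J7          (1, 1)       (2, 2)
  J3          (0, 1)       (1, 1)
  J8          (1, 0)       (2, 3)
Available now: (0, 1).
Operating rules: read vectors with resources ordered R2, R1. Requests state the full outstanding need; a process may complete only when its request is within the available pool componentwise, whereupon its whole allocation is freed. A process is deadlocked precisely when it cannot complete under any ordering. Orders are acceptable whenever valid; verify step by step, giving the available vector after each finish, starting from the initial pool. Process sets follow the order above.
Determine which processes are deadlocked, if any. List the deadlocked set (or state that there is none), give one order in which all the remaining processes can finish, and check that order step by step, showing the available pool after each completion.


Deadlocked: J7 and J8.
Key observation: the pool after J1, J3 is (1, 2); every surviving request exceeds it in R2, so progress ends there.
One completion order for the rest: J1, J3. Walking it through:
  pool = (0, 1)
  run J1 (needs (0, 0), free (0, 1)); after release of (1, 0) the pool is (1, 1)
  run J3 (needs (1, 1), free (1, 1)); after release of (0, 1) the pool is (1, 2)
The stuck group stays short no matter what:
  blocked: J7 wants (2, 2), pool (1, 2) — not enough R2
  blocked: J8 wants (2, 3), pool (1, 2) — not enough R2 and R1


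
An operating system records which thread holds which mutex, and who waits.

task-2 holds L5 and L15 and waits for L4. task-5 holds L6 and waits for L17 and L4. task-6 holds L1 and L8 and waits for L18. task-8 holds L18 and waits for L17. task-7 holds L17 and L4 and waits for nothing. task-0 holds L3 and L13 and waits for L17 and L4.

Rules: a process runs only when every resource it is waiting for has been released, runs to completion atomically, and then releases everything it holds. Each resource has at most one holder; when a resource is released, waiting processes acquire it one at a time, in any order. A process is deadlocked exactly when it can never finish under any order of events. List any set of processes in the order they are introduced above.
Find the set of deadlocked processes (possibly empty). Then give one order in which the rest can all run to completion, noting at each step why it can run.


Nothing here is deadlocked.
Key observation: no waiting chain loops back on itself — every chain ends at a process that waits on nothing, so everyone eventually runs.
The rest can finish in the order task-7, task-8, task-2, task-0, task-5, task-6.
Walking it through:
  task-7 waits on nothing -> runs at once and releases L17 and L4
  task-8 waits on L17 — all released -> runs and releases L18
  task-2 waits on L4 — all released -> runs and releases L5 and L15
  task-0 waits on L17 and L4 — all released -> runs and releases L3 and L13
  task-5 waits on L17 and L4 — all released -> runs and releases L6
  task-6 waits on L18 — all released -> runs and releases L1 and L8


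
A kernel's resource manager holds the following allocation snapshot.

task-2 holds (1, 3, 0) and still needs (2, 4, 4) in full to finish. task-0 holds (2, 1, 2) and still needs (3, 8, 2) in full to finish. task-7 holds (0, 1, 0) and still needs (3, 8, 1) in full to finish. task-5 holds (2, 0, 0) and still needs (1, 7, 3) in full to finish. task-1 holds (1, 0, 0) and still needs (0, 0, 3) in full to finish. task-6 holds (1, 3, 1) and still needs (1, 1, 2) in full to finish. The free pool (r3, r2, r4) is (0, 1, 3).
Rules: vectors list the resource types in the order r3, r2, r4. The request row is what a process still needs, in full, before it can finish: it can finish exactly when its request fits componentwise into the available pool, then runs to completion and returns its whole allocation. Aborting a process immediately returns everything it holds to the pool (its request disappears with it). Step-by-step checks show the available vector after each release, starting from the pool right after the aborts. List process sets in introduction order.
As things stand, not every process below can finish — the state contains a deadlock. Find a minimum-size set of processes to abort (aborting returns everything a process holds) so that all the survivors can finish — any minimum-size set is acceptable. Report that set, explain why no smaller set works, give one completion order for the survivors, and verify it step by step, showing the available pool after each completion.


Abort task-0.
Key observation: the deadlocked task-7 becomes finishable only because task-0 released (2, 1, 2); it completes at step 5 below.
Why nothing smaller works: aborting no one leaves the state deadlocked as given.
Survivors finish in the order: task-6, task-2, task-1, task-5, task-7. Step-by-step check (pool after the aborts first):
  pool = (2, 2, 5)
  task-6 needs (1, 1, 2) <= (2, 2, 5) -> finishes; pool += (1, 3, 1) = (3, 5, 6)
  task-2 needs (2, 4, 4) <= (3, 5, 6) -> finishes; pool += (1, 3, 0) = (4, 8, 6)
  task-1 needs (0, 0, 3) <= (4, 8, 6) -> finishes; pool += (1, 0, 0) = (5, 8, 6)
  task-5 needs (1, 7, 3) <= (5, 8, 6) -> finishes; pool += (2, 0, 0) = (7, 8, 6)
  task-7 needs (3, 8, 1) <= (7, 8, 6) -> finishes; pool += (0, 1, 0) = (7, 9, 6)


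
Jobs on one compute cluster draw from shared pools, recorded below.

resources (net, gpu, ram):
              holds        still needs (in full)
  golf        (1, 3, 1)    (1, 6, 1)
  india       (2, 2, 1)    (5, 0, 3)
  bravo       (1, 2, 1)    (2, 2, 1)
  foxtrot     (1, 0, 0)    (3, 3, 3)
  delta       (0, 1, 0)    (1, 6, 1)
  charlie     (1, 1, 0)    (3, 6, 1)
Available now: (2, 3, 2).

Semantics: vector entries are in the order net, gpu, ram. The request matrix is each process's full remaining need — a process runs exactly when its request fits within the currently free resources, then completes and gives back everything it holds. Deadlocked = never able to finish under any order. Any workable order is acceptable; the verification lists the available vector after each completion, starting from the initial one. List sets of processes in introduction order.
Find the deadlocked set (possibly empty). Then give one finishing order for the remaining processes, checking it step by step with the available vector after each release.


Deadlocked set: golf, india, delta and charlie.
Key observation: after bravo, foxtrot the pool peaks at (4, 5, 3), and each blocked process is short somewhere: golf on gpu; india on net; delta on gpu; charlie on gpu.
The rest can finish in the order bravo, foxtrot. Verifying each step:
  pool = (2, 3, 2)
  bravo needs (2, 2, 1) <= (2, 3, 2) -> finishes; pool += (1, 2, 1) = (3, 5, 3)
  foxtrot needs (3, 3, 3) <= (3, 5, 3) -> finishes; pool += (1, 0, 0) = (4, 5, 3)
The blocked processes can never fit:
  golf cannot run: need (1, 6, 1) vs free (4, 5, 3) (insufficient gpu)
  india cannot run: need (5, 0, 3) vs free (4, 5, 3) (insufficient net)
  delta cannot run: need (1, 6, 1) vs free (4, 5, 3) (insufficient gpu)
  charlie cannot run: need (3, 6, 1) vs free (4, 5, 3) (insufficient gpu)


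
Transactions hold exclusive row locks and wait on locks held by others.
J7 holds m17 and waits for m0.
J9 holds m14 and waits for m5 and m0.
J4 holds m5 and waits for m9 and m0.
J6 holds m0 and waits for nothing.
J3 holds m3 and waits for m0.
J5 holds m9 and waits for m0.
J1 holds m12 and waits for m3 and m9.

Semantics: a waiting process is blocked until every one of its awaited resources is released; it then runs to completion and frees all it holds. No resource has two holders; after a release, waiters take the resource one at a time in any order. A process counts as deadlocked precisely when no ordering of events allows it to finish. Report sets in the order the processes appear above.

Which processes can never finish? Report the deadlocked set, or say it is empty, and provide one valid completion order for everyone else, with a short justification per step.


The deadlocked set is empty.
Key observation: although several processes wait, no cycle exists — each chain bottoms out at a free runner.
One completion order for the rest: J6, J5, J3, J7, J4, J1, J9.
Walking it through:
  J6: no waits; runs immediately, freeing m0
  J5 waits on m0 — all released -> runs and releases m9
  J3 waits on m0 — all released -> runs and releases m3
  J7 waits on m0 — all released -> runs and releases m17
  J4 waits on m9 and m0 — all released -> runs and releases m5
  J1 waits on m3 and m9 — all released -> runs and releases m12
  J9 waits on m5 and m0 — all released -> runs and releases m14


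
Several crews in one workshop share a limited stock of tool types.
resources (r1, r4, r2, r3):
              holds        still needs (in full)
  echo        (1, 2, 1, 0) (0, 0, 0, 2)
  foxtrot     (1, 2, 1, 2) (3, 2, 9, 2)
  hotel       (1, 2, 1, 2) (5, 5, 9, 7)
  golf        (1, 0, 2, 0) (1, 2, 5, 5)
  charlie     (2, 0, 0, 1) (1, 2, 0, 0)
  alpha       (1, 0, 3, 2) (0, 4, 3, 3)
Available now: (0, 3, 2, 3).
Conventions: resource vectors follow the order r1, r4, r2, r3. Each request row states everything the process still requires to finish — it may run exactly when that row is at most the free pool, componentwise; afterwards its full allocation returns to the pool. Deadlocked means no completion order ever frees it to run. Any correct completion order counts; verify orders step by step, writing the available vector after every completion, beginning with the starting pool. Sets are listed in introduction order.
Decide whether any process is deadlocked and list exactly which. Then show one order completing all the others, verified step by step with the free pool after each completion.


Deadlocked: foxtrot and hotel.
Key observation: the pool after echo, alpha, golf, charlie is (5, 5, 8, 6); every surviving request exceeds it in r2, so progress ends there.
A valid finishing order for the others: echo, alpha, golf, charlie. Verifying each step:
  pool = (0, 3, 2, 3)
  echo needs (0, 0, 0, 2) <= (0, 3, 2, 3) -> finishes; pool += (1, 2, 1, 0) = (1, 5, 3, 3)
  alpha needs (0, 4, 3, 3) <= (1, 5, 3, 3) -> finishes; pool += (1, 0, 3, 2) = (2, 5, 6, 5)
  golf needs (1, 2, 5, 5) <= (2, 5, 6, 5) -> finishes; pool += (1, 0, 2, 0) = (3, 5, 8, 5)
  charlie needs (1, 2, 0, 0) <= (3, 5, 8, 5) -> finishes; pool += (2, 0, 0, 1) = (5, 5, 8, 6)
The stuck group stays short no matter what:
  foxtrot still needs (3, 2, 9, 2) but only (5, 5, 8, 6) is free — short on r2
  hotel still needs (5, 5, 9, 7) but only (5, 5, 8, 6) is free — short on r2 and r3


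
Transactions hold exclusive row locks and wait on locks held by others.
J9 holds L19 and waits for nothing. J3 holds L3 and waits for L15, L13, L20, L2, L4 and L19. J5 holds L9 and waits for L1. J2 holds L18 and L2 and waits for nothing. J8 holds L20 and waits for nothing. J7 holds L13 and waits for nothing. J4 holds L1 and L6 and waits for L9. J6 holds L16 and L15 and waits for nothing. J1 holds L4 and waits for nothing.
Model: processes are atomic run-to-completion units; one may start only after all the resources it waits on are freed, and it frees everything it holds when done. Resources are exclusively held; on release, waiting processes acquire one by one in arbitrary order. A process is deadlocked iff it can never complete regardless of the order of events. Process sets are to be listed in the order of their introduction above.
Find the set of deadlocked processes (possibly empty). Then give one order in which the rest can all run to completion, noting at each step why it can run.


Deadlocked set: J5 and J4.
Key observation: the loop J5 -> J4 -> J5 blocks itself forever; no other process is dragged down with it.
The rest can finish in the order J8, J6, J9, J1, J2, J7, J3.
Verifying each step:
  J8 waits on nothing -> runs at once and releases L20
  J6 waits on nothing -> runs at once and releases L16 and L15
  J9 waits on nothing -> runs at once and releases L19
  J1 waits on nothing -> runs at once and releases L4
  J2 waits on nothing -> runs at once and releases L18 and L2
  J7 waits on nothing -> runs at once and releases L13
  J3: everything it awaited (L15, L13, L20, L2, L4 and L19) is free; runs, freeing L3


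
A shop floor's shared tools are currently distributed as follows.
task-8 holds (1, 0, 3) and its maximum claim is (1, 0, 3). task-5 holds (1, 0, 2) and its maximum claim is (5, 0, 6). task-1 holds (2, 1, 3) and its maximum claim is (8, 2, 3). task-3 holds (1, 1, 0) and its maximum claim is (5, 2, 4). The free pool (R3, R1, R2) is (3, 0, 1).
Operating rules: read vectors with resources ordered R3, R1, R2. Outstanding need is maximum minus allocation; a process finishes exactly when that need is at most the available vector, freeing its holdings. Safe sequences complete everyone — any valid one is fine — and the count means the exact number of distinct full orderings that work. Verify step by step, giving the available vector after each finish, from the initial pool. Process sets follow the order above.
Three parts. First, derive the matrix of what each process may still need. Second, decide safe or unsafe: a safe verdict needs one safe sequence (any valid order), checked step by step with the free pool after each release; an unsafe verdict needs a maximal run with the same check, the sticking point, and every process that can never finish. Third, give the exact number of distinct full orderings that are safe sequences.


(1) Need matrix, components ordered R3, R1, R2:
  task-8: (0, 0, 0)
  task-5: (4, 0, 4)
  task-1: (6, 1, 0)
  task-3: (4, 1, 4)
(2) UNSAFE — no complete ordering exists.
Key observation: task-8, task-5 can finish, but then (5, 0, 6) is all there is, and the blocked group's R1 demands exceed it.
The run task-8, task-5 cannot be extended any further. Step-by-step check:
  pool = (3, 0, 1)
  task-8 needs (0, 0, 0) <= (3, 0, 1) -> finishes; pool += (1, 0, 3) = (4, 0, 4)
  task-5 needs (4, 0, 4) <= (4, 0, 4) -> finishes; pool += (1, 0, 2) = (5, 0, 6)
  task-1 cannot run: need (6, 1, 0) vs free (5, 0, 6) (insufficient R3 and R1)
  task-3 cannot run: need (4, 1, 4) vs free (5, 0, 6) (insufficient R1)
Permanently blocked: task-1 and task-3.
(3) Exactly 0 of the possible complete orderings are safe sequences.


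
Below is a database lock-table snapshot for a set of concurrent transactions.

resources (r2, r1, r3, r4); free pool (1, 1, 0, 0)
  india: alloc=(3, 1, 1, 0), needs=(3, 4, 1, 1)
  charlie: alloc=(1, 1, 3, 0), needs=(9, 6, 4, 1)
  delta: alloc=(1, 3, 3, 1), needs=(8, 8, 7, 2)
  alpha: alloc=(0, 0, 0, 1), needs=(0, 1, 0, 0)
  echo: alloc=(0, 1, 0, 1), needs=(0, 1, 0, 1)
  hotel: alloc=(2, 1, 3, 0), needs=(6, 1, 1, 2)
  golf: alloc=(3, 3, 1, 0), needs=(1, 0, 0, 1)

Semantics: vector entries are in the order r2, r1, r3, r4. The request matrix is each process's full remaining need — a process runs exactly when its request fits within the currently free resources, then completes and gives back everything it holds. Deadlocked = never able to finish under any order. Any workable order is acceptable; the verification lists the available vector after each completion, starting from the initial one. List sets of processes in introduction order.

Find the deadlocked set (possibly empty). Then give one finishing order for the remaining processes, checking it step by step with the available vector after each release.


No process is deadlocked.
Key observation: beginning at alpha, releases accumulate fast enough that every process eventually fits.
One completion order for the rest: alpha, golf, echo, india, hotel, charlie, delta. Walking it through:
  pool = (1, 1, 0, 0)
  run alpha (needs (0, 1, 0, 0), free (1, 1, 0, 0)); after release of (0, 0, 0, 1) the pool is (1, 1, 0, 1)
  run golf (needs (1, 0, 0, 1), free (1, 1, 0, 1)); after release of (3, 3, 1, 0) the pool is (4, 4, 1, 1)
  run echo (needs (0, 1, 0, 1), free (4, 4, 1, 1)); after release of (0, 1, 0, 1) the pool is (4, 5, 1, 2)
  run india (needs (3, 4, 1, 1), free (4, 5, 1, 2)); after release of (3, 1, 1, 0) the pool is (7, 6, 2, 2)
  run hotel (needs (6, 1, 1, 2), free (7, 6, 2, 2)); after release of (2, 1, 3, 0) the pool is (9, 7, 5, 2)
  run charlie (needs (9, 6, 4, 1), free (9, 7, 5, 2)); after release of (1, 1, 3, 0) the pool is (10, 8, 8, 2)
  run delta (needs (8, 8, 7, 2), free (10, 8, 8, 2)); after release of (1, 3, 3, 1) the pool is (11, 11, 11, 3)


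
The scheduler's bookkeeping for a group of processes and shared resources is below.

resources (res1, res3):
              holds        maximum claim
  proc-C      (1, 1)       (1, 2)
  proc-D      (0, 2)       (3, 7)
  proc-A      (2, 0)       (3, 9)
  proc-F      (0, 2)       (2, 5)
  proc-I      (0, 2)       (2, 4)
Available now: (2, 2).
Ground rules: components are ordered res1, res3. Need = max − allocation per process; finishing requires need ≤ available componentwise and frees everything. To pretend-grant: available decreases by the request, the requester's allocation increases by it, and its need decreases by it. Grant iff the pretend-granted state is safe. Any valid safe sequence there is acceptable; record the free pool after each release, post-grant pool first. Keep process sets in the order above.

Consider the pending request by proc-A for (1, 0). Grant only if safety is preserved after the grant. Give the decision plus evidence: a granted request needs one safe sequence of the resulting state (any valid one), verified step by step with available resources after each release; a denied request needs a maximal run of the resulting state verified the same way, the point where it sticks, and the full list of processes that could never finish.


DENY — the pretend-granted state is unsafe.
Key observation: after proc-C, proc-I, proc-F the pool peaks at (2, 7), and each blocked process is short somewhere: proc-D on res1; proc-A on res3.
On the post-grant state, proc-C, proc-I, proc-F is a maximal run — nothing extends it. Check, step by step:
  pool = (1, 2)
  run proc-C (needs (0, 1), free (1, 2)); after release of (1, 1) the pool is (2, 3)
  run proc-I (needs (2, 2), free (2, 3)); after release of (0, 2) the pool is (2, 5)
  run proc-F (needs (2, 3), free (2, 5)); after release of (0, 2) the pool is (2, 7)
  proc-D cannot run: need (3, 5) vs free (2, 7) (insufficient res1)
  proc-A cannot run: need (0, 9) vs free (2, 7) (insufficient res3)
Post-grant, the permanently blocked set is proc-D and proc-A.


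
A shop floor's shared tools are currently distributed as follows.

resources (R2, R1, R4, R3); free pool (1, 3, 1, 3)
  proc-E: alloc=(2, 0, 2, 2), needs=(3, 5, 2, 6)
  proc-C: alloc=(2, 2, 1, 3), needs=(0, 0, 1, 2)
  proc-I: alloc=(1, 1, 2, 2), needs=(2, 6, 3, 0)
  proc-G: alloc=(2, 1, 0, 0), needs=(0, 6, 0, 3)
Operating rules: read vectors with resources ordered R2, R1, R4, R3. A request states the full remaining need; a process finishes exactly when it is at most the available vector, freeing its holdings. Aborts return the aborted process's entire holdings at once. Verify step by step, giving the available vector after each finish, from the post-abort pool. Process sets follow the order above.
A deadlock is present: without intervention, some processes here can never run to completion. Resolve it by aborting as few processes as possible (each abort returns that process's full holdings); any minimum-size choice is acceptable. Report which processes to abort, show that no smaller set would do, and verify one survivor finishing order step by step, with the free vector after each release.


Abort proc-G.
Key observation: proc-I had no path to completion before; after the abort of proc-G ((2, 1, 0, 0) returned), step 3 is where it fits.
No smaller set exists: with zero aborts the deadlock remains.
One survivor order: proc-C, proc-E, proc-I. Verifying each step (post-abort pool first):
  pool = (3, 4, 1, 3)
  proc-C needs (0, 0, 1, 2) <= (3, 4, 1, 3) -> finishes; pool += (2, 2, 1, 3) = (5, 6, 2, 6)
  proc-E needs (3, 5, 2, 6) <= (5, 6, 2, 6) -> finishes; pool += (2, 0, 2, 2) = (7, 6, 4, 8)
  proc-I needs (2, 6, 3, 0) <= (7, 6, 4, 8) -> finishes; pool += (1, 1, 2, 2) = (8, 7, 6, 10)


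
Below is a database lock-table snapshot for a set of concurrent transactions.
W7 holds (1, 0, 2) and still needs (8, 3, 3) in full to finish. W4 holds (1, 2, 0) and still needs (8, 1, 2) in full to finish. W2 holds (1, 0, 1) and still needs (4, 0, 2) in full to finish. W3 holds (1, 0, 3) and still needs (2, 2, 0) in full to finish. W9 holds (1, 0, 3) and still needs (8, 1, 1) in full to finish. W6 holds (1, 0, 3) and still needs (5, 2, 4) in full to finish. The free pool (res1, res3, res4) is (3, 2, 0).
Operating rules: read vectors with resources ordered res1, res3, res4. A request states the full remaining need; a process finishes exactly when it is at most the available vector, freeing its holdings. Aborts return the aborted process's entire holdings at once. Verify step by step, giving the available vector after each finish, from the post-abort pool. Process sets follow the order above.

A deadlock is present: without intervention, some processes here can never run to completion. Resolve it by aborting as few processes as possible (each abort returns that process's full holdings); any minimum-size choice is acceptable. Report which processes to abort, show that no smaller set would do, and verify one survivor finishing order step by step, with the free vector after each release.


The answer: abort W7 and W9.
Key observation: aborting W7 and W9 returns (2, 0, 5), and W4 — hopeless before — runs at step 4 with the returned capacity in the pool.
No one abort is enough; case by case: W7 alone leaves W4 blocked (short on res1); W4 alone leaves W7 blocked (short on res1); W2 alone leaves W7 blocked (short on res1 and res3); W3 alone leaves W7 blocked (short on res1 and res3); W9 alone leaves W7 blocked (short on res1 and res3); W6 alone leaves W7 blocked (short on res1 and res3).
The survivors complete as W6, W2, W3, W4. Verifying each step (starting from the post-abort pool):
  pool = (5, 2, 5)
  W6 needs (5, 2, 4) <= (5, 2, 5) -> finishes; pool += (1, 0, 3) = (6, 2, 8)
  W2 needs (4, 0, 2) <= (6, 2, 8) -> finishes; pool += (1, 0, 1) = (7, 2, 9)
  W3 needs (2, 2, 0) <= (7, 2, 9) -> finishes; pool += (1, 0, 3) = (8, 2, 12)
  W4 needs (8, 1, 2) <= (8, 2, 12) -> finishes; pool += (1, 2, 0) = (9, 4, 12)


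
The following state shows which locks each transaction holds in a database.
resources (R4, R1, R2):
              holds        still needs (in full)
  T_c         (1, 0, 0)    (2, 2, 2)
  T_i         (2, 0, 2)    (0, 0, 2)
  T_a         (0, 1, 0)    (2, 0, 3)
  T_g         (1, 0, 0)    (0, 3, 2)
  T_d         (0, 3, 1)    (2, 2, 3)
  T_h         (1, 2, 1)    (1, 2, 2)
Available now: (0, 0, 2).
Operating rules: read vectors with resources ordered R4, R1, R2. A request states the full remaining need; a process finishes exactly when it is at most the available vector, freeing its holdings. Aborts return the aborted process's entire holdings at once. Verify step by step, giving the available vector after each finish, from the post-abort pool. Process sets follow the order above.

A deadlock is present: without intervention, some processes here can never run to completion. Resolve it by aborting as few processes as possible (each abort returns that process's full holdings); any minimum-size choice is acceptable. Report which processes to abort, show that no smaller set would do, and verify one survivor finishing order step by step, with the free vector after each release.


Abort T_d.
Key observation: T_c was stuck for good until T_d gave back (0, 3, 1); in the order shown it finishes at step 2.
No smaller set exists: with zero aborts the deadlock remains.
Survivors finish in the order: T_i, T_c, T_h, T_g, T_a. Verifying each step (pool after the aborts first):
  pool = (0, 3, 3)
  run T_i (needs (0, 0, 2), free (0, 3, 3)); after release of (2, 0, 2) the pool is (2, 3, 5)
  run T_c (needs (2, 2, 2), free (2, 3, 5)); after release of (1, 0, 0) the pool is (3, 3, 5)
  run T_h (needs (1, 2, 2), free (3, 3, 5)); after release of (1, 2, 1) the pool is (4, 5, 6)
  run T_g (needs (0, 3, 2), free (4, 5, 6)); after release of (1, 0, 0) the pool is (5, 5, 6)
  run T_a (needs (2, 0, 3), free (5, 5, 6)); after release of (0, 1, 0) the pool is (5, 6, 6)


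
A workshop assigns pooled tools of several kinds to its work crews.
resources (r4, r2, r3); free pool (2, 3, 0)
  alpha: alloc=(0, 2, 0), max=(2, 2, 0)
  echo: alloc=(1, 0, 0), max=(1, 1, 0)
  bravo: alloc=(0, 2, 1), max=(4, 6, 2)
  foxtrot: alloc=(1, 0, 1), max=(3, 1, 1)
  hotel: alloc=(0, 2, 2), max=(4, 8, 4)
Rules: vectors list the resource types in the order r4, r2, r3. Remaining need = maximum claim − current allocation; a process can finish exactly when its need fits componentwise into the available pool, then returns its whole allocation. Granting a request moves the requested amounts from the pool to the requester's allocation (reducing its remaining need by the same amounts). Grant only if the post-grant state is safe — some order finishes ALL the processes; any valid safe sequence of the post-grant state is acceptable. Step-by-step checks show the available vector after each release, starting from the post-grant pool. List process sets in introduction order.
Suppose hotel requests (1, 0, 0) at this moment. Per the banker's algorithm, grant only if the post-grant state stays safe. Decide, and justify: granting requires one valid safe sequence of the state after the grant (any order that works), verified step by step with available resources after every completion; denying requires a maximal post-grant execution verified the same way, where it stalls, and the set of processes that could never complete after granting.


DENY. Granting would leave the state unsafe.
Key observation: after echo, alpha, foxtrot the pool peaks at (3, 5, 1), and each blocked process is short somewhere: bravo on r4; hotel on r2, r3.
After a pretend grant, a maximal execution: echo, alpha, foxtrot — then nothing else fits. Step-by-step check:
  pool = (1, 3, 0)
  echo: need (0, 1, 0) fits (1, 3, 0); releases (1, 0, 0), pool now (2, 3, 0)
  alpha: need (2, 0, 0) fits (2, 3, 0); releases (0, 2, 0), pool now (2, 5, 0)
  foxtrot: need (2, 1, 0) fits (2, 5, 0); releases (1, 0, 1), pool now (3, 5, 1)
  bravo cannot run: need (4, 4, 1) vs free (3, 5, 1) (insufficient r4)
  hotel cannot run: need (3, 6, 2) vs free (3, 5, 1) (insufficient r2 and r3)
Processes that could never finish after the grant: bravo and hotel.


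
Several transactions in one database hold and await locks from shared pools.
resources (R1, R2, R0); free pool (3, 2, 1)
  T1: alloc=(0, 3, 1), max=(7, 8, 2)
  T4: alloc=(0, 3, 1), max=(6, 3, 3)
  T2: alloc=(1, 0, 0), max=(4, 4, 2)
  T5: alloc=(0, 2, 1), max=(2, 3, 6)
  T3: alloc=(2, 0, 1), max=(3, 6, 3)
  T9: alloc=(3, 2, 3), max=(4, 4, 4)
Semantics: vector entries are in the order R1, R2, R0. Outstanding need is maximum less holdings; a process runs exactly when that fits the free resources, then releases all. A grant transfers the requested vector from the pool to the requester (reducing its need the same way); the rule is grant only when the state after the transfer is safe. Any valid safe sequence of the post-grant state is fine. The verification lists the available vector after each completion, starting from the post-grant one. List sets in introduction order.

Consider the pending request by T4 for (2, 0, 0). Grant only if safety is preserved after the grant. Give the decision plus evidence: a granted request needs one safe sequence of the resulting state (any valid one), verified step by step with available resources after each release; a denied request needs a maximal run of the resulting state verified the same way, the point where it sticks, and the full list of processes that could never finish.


GRANT. The post-grant state is safe; one safe sequence: T9, T4, T2, T5, T1, T3.
Key observation: even at the reduced pool (1, 2, 1), T9 fits immediately, so safety survives the grant.
Verifying the post-grant state step by step:
  pool = (1, 2, 1)
  T9 needs (1, 2, 1) <= (1, 2, 1) -> finishes; pool += (3, 2, 3) = (4, 4, 4)
  T4 needs (4, 0, 2) <= (4, 4, 4) -> finishes; pool += (2, 3, 1) = (6, 7, 5)
  T2 needs (3, 4, 2) <= (6, 7, 5) -> finishes; pool += (1, 0, 0) = (7, 7, 5)
  T5 needs (2, 1, 5) <= (7, 7, 5) -> finishes; pool += (0, 2, 1) = (7, 9, 6)
  T1 needs (7, 5, 1) <= (7, 9, 6) -> finishes; pool += (0, 3, 1) = (7, 12, 7)
  T3 needs (1, 6, 2) <= (7, 12, 7) -> finishes; pool += (2, 0, 1) = (9, 12, 8)


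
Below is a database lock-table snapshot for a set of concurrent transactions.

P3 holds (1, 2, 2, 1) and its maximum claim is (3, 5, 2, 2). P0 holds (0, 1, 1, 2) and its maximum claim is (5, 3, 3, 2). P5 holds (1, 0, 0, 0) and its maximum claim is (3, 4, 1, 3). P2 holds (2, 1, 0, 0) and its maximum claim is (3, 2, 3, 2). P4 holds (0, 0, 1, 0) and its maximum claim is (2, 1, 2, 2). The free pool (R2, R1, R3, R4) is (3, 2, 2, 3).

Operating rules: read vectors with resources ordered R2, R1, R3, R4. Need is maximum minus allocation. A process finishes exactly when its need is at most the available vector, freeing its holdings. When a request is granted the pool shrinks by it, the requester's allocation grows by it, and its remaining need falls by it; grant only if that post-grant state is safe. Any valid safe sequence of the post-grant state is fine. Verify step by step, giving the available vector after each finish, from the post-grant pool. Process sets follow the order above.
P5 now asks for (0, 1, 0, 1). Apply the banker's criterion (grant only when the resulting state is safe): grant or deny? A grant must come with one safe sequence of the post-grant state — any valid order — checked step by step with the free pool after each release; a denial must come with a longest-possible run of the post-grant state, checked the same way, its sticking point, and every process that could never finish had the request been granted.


GRANT: granting preserves safety; a valid post-grant sequence is P4, P2, P0, P3, P5.
Key observation: the transfer keeps a workable pool ((3, 1, 2, 2)); P4 starts the safe sequence.
Check on the post-grant state, step by step:
  pool = (3, 1, 2, 2)
  P4: need (2, 1, 1, 2) fits (3, 1, 2, 2); releases (0, 0, 1, 0), pool now (3, 1, 3, 2)
  P2: need (1, 1, 3, 2) fits (3, 1, 3, 2); releases (2, 1, 0, 0), pool now (5, 2, 3, 2)
  P0: need (5, 2, 2, 0) fits (5, 2, 3, 2); releases (0, 1, 1, 2), pool now (5, 3, 4, 4)
  P3: need (2, 3, 0, 1) fits (5, 3, 4, 4); releases (1, 2, 2, 1), pool now (6, 5, 6, 5)
  P5: need (2, 3, 1, 2) fits (6, 5, 6, 5); releases (1, 1, 0, 1), pool now (7, 6, 6, 6)
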